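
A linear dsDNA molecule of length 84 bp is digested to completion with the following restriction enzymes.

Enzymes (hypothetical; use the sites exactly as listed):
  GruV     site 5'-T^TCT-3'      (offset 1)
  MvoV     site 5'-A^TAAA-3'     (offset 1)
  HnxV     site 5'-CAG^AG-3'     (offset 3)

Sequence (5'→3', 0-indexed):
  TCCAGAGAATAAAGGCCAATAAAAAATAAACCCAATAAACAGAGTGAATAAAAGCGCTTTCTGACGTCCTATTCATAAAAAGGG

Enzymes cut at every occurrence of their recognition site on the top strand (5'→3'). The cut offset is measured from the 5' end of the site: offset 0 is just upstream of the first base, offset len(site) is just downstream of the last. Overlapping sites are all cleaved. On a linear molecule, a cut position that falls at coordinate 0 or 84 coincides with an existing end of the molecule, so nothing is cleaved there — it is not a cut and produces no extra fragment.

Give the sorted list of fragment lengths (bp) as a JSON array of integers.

[4,5,6,7,7,9,9,10,11,16]

Site scan:
  GruV (TTCT, off=1): starts [58] → cuts [59]
  MvoV (ATAAA, off=1): starts [8, 18, 25, 34, 47, 74] → cuts [9, 19, 26, 35, 48, 75]
  HnxV (CAGAG, off=3): starts [2, 39] → cuts [5, 42]

All cut coordinates (distinct, sorted): [5, 9, 19, 26, 35, 42, 48, 59, 75]

Fragment lengths:
  [0,5): 5 bp
  [5,9): 4 bp
  [9,19): 10 bp
  [19,26): 7 bp
  [26,35): 9 bp
  [35,42): 7 bp
  [42,48): 6 bp
  [48,59): 11 bp
  [59,75): 16 bp
  [75,84): 9 bp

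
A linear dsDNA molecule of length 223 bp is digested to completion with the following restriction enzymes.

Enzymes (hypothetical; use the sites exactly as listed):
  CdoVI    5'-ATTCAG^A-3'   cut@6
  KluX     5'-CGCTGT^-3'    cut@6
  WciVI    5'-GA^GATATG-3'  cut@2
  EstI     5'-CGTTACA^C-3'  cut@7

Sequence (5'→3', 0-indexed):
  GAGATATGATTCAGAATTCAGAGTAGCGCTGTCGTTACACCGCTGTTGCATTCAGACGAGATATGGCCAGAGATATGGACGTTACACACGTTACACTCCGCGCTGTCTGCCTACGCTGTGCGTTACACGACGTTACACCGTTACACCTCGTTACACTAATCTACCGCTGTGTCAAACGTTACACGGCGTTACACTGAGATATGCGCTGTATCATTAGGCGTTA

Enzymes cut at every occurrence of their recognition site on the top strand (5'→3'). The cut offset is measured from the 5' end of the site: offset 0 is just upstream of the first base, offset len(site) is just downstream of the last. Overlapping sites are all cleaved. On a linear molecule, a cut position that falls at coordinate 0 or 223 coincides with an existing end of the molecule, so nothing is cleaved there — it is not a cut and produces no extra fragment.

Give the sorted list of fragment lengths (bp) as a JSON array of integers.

Per-enzyme occurrences:
  CdoVI (ATTCAGA, off=6): starts [8, 15, 49] → cuts [14, 21, 55]
  KluX (CGCTGT, off=6): starts [26, 40, 100, 113, 164, 203] → cuts [32, 46, 106, 119, 170, 209]
  WciVI (GAGATATG, off=2): starts [0, 57, 69, 195] → cuts [2, 59, 71, 197]
  EstI (CGTTACAC, off=7): starts [32, 79, 88, 120, 130, 138, 148, 176, 186] → cuts [39, 86, 95, 127, 137, 145, 155, 183, 193]

Pooled cuts: [2, 14, 21, 32, 39, 46, 55, 59, 71, 86, 95, 106, 119, 127, 137, 145, 155, 170, 183, 193, 197, 209]

Fragments:
  [0,2): 2 bp
  [2,14): 12 bp
  [14,21): 7 bp
  [21,32): 11 bp
  [32,39): 7 bp
  [39,46): 7 bp
  [46,55): 9 bp
  [55,59): 4 bp
  [59,71): 12 bp
  [71,86): 15 bp
  [86,95): 9 bp
  [95,106): 11 bp
  [106,119): 13 bp
  [119,127): 8 bp
  [127,137): 10 bp
  [137,145): 8 bp
  [145,155): 10 bp
  [155,170): 15 bp
  [170,183): 13 bp
  [183,193): 10 bp
  [193,197): 4 bp
  [197,209): 12 bp
  [209,223): 14 bp

[2,4,4,7,7,7,8,8,9,9,10,10,10,11,11,12,12,12,13,13,14,15,15]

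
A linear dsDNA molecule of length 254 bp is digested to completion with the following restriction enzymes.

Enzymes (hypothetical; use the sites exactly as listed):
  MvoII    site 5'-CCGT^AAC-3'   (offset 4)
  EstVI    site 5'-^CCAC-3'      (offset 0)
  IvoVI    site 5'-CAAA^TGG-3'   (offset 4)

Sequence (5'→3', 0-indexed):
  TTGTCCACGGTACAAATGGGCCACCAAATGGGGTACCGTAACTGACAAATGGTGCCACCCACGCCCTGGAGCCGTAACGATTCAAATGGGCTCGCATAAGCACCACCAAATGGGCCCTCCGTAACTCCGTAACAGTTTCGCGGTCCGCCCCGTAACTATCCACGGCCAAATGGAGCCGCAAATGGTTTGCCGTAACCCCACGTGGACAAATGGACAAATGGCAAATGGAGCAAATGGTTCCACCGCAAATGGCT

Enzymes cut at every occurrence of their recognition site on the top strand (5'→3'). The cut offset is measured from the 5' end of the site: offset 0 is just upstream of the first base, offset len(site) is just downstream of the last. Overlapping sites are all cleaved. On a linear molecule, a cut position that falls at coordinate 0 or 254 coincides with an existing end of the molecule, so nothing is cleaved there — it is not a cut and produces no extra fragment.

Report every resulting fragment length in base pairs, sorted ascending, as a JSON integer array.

[4,4,4,4,5,5,5,6,7,8,8,8,8,9,10,10,11,11,11,11,12,12,12,13,16,17,23]

Scan for sites:
  MvoII CCGTAAC/4: at [35, 71, 118, 126, 149, 189] ⇒ [39, 75, 122, 130, 153, 193]
  EstVI CCAC/0: at [4, 20, 54, 58, 102, 159, 197, 239] ⇒ [4, 20, 54, 58, 102, 159, 197, 239]
  IvoVI CAAATGG/4: at [12, 24, 45, 82, 106, 166, 178, 206, 214, 221, 230, 245] ⇒ [16, 28, 49, 86, 110, 170, 182, 210, 218, 225, 234, 249]

All cut coordinates (distinct, sorted): [4, 16, 20, 28, 39, 49, 54, 58, 75, 86, 102, 110, 122, 130, 153, 159, 170, 182, 193, 197, 210, 218, 225, 234, 239, 249]

Fragment lengths:
  [0,4): 4 bp
  [4,16): 12 bp
  [16,20): 4 bp
  [20,28): 8 bp
  [28,39): 11 bp
  [39,49): 10 bp
  [49,54): 5 bp
  [54,58): 4 bp
  [58,75): 17 bp
  [75,86): 11 bp
  [86,102): 16 bp
  [102,110): 8 bp
  [110,122): 12 bp
  [122,130): 8 bp
  [130,153): 23 bp
  [153,159): 6 bp
  [159,170): 11 bp
  [170,182): 12 bp
  [182,193): 11 bp
  [193,197): 4 bp
  [197,210): 13 bp
  [210,218): 8 bp
  [218,225): 7 bp
  [225,234): 9 bp
  [234,239): 5 bp
  [239,249): 10 bp
  [249,254): 5 bp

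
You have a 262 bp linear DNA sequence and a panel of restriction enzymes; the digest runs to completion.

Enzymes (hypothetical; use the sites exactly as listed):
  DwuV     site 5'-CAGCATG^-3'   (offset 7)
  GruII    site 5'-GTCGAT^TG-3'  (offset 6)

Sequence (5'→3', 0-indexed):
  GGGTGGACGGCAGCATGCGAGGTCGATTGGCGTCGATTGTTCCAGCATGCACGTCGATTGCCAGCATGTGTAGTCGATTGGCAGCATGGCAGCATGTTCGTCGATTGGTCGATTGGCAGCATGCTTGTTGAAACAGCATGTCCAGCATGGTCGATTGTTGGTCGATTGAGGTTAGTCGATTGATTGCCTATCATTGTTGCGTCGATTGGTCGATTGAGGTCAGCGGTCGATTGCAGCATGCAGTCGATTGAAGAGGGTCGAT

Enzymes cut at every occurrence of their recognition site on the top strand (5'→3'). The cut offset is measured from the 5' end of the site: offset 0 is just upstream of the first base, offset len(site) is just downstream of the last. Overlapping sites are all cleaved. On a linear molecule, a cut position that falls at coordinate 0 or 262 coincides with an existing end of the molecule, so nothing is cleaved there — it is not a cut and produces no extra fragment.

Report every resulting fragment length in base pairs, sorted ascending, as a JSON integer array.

[6,8,8,8,8,9,9,9,9,10,10,10,10,10,10,11,12,14,14,17,17,17,26]

Site scan:
  DwuV (CAGCATG, off=7): starts [10, 42, 61, 81, 89, 116, 133, 142, 233] → cuts [17, 49, 68, 88, 96, 123, 140, 149, 240]
  GruII (GTCGATTG, off=6): starts [21, 31, 52, 72, 99, 107, 149, 160, 174, 200, 208, 225, 242] → cuts [27, 37, 58, 78, 105, 113, 155, 166, 180, 206, 214, 231, 248]

All cut coordinates (distinct, sorted): [17, 27, 37, 49, 58, 68, 78, 88, 96, 105, 113, 123, 140, 149, 155, 166, 180, 206, 214, 231, 240, 248]

Fragments:
  [0,17): 17 bp
  [17,27): 10 bp
  [27,37): 10 bp
  [37,49): 12 bp
  [49,58): 9 bp
  [58,68): 10 bp
  [68,78): 10 bp
  [78,88): 10 bp
  [88,96): 8 bp
  [96,105): 9 bp
  [105,113): 8 bp
  [113,123): 10 bp
  [123,140): 17 bp
  [140,149): 9 bp
  [149,155): 6 bp
  [155,166): 11 bp
  [166,180): 14 bp
  [180,206): 26 bp
  [206,214): 8 bp
  [214,231): 17 bp
  [231,240): 9 bp
  [240,248): 8 bp
  [248,262): 14 bp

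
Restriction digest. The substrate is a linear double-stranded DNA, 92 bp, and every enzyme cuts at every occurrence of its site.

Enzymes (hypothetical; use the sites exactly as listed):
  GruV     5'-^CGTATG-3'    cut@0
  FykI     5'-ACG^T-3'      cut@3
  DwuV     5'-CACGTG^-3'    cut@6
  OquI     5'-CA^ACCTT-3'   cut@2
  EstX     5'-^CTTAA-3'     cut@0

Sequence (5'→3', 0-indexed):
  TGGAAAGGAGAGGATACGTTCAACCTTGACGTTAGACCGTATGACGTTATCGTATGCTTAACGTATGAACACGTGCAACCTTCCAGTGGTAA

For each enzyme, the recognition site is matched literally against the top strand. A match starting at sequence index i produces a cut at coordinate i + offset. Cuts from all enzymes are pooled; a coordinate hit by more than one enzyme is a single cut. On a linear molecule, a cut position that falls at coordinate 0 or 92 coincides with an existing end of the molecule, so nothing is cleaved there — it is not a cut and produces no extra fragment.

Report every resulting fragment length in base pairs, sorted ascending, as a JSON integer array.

[2,2,2,4,4,5,6,6,9,9,10,15,18]

Scan for sites:
  GruV (CGTATG, off=0): starts [37, 50, 61] → cuts [37, 50, 61]
  FykI (ACGT, off=3): starts [15, 28, 43, 60, 70] → cuts [18, 31, 46, 63, 73]
  DwuV (CACGTG, off=6): starts [69] → cuts [75]
  OquI (CAACCTT, off=2): starts [20, 75] → cuts [22, 77]
  EstX (CTTAA, off=0): starts [56] → cuts [56]

Pooled cuts: [18, 22, 31, 37, 46, 50, 56, 61, 63, 73, 75, 77]

Fragment lengths:
  [0,18): 18 bp
  [18,22): 4 bp
  [22,31): 9 bp
  [31,37): 6 bp
  [37,46): 9 bp
  [46,50): 4 bp
  [50,56): 6 bp
  [56,61): 5 bp
  [61,63): 2 bp
  [63,73): 10 bp
  [73,75): 2 bp
  [75,77): 2 bp
  [77,92): 15 bp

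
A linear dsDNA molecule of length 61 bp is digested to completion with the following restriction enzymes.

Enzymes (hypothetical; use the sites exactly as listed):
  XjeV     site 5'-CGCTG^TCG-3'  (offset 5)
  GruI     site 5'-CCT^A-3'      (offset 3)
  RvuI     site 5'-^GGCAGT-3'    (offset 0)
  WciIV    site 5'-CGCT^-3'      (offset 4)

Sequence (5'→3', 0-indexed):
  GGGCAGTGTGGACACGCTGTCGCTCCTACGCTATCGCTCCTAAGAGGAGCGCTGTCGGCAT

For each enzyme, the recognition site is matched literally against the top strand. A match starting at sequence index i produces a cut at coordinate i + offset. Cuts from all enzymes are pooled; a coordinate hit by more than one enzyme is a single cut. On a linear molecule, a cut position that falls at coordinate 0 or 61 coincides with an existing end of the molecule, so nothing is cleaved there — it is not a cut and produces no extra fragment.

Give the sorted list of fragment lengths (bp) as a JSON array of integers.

[1,1,1,3,3,5,5,6,7,12,17]

Scan for sites:
  XjeV CGCTGTCG/5: at [14, 49] ⇒ [19, 54]
  GruI CCTA/3: at [24, 38] ⇒ [27, 41]
  RvuI GGCAGT/0: at [1] ⇒ [1]
  WciIV CGCT/4: at [14, 20, 28, 34, 49] ⇒ [18, 24, 32, 38, 53]

Pooled cuts: [1, 18, 19, 24, 27, 32, 38, 41, 53, 54]

Fragments:
  [0,1): 1 bp
  [1,18): 17 bp
  [18,19): 1 bp
  [19,24): 5 bp
  [24,27): 3 bp
  [27,32): 5 bp
  [32,38): 6 bp
  [38,41): 3 bp
  [41,53): 12 bp
  [53,54): 1 bp
  [54,61): 7 bp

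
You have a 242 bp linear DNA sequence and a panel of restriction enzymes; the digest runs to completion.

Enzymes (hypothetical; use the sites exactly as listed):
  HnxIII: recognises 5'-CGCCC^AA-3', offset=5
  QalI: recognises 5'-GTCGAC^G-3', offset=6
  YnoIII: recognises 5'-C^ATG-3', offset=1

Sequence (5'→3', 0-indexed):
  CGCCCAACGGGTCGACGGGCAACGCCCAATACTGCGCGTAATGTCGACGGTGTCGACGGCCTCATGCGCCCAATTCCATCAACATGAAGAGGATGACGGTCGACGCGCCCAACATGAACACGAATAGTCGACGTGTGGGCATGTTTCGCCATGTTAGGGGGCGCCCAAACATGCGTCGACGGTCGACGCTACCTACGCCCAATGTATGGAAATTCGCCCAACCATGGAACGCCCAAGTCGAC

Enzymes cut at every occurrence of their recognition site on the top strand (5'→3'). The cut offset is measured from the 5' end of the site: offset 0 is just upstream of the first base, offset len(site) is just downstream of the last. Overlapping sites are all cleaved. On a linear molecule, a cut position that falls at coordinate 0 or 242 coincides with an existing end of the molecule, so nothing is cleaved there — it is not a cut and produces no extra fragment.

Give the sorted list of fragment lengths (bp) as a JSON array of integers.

[3,4,4,5,6,6,7,8,8,8,9,10,10,11,11,11,12,13,16,19,19,21,21]

Site scan:
  HnxIII (CGCCCAA, off=5): starts [0, 22, 66, 105, 161, 195, 214, 229] → cuts [5, 27, 71, 110, 166, 200, 219, 234]
  QalI (GTCGACG, off=6): starts [10, 42, 51, 98, 126, 174, 181] → cuts [16, 48, 57, 104, 132, 180, 187]
  YnoIII (CATG, off=1): starts [62, 82, 112, 139, 149, 169, 222] → cuts [63, 83, 113, 140, 150, 170, 223]

All cut coordinates (distinct, sorted): [5, 16, 27, 48, 57, 63, 71, 83, 104, 110, 113, 132, 140, 150, 166, 170, 180, 187, 200, 219, 223, 234]

Fragment lengths:
  [0,5): 5 bp
  [5,16): 11 bp
  [16,27): 11 bp
  [27,48): 21 bp
  [48,57): 9 bp
  [57,63): 6 bp
  [63,71): 8 bp
  [71,83): 12 bp
  [83,104): 21 bp
  [104,110): 6 bp
  [110,113): 3 bp
  [113,132): 19 bp
  [132,140): 8 bp
  [140,150): 10 bp
  [150,166): 16 bp
  [166,170): 4 bp
  [170,180): 10 bp
  [180,187): 7 bp
  [187,200): 13 bp
  [200,219): 19 bp
  [219,223): 4 bp
  [223,234): 11 bp
  [234,242): 8 bp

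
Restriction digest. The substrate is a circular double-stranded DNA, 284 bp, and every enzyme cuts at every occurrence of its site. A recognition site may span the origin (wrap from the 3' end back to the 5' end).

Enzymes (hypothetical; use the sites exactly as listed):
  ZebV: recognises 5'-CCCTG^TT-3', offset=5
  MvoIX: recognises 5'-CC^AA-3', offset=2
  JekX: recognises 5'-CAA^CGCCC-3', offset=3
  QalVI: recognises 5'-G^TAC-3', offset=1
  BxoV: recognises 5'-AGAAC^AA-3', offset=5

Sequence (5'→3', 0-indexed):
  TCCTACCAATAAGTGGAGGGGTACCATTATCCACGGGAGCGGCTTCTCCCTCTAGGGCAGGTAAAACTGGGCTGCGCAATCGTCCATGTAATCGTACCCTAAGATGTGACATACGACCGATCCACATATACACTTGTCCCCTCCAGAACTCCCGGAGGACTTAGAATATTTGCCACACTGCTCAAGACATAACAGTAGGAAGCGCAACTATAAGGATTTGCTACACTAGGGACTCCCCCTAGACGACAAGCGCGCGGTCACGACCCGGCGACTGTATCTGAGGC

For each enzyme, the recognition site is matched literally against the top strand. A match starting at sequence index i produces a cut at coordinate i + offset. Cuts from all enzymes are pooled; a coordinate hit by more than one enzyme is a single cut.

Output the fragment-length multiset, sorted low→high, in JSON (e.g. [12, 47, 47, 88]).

[14,73,197]

Site scan:
  ZebV (CCCTGTT, off=5): no sites
  MvoIX CCAA/2: at [5] ⇒ [7]
  JekX (CAACGCCC, off=3): no sites
  QalVI GTAC/1: at [20, 93] ⇒ [21, 94]
  BxoV (AGAACAA, off=5): no sites

Pooled cuts: [7, 21, 94]

Fragment lengths:
  7→21: 14 bp
  21→94: 73 bp
  94→7 (wrap): 284-94+7 = 197 bp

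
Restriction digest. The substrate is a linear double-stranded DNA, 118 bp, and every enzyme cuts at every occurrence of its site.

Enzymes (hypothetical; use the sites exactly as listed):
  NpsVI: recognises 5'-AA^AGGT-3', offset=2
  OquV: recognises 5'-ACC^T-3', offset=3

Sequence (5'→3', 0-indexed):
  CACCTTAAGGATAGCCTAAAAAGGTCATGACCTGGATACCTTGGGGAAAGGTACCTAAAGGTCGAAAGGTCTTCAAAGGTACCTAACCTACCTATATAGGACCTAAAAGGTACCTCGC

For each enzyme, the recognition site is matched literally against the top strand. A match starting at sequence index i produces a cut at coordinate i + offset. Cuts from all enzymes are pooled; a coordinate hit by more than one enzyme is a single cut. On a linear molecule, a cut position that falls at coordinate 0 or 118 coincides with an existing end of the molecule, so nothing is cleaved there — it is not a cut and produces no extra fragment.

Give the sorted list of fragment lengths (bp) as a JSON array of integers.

[3,4,4,4,4,5,7,7,7,8,8,8,10,11,11,17]

Site scan:
  NpsVI AAAGGT/2: at [19, 46, 56, 64, 74, 105] ⇒ [21, 48, 58, 66, 76, 107]
  OquV ACCT/3: at [1, 29, 37, 52, 80, 85, 89, 100, 111] ⇒ [4, 32, 40, 55, 83, 88, 92, 103, 114]

Pooled cuts: [4, 21, 32, 40, 48, 55, 58, 66, 76, 83, 88, 92, 103, 107, 114]

Fragments:
  [0,4): 4 bp
  [4,21): 17 bp
  [21,32): 11 bp
  [32,40): 8 bp
  [40,48): 8 bp
  [48,55): 7 bp
  [55,58): 3 bp
  [58,66): 8 bp
  [66,76): 10 bp
  [76,83): 7 bp
  [83,88): 5 bp
  [88,92): 4 bp
  [92,103): 11 bp
  [103,107): 4 bp
  [107,114): 7 bp
  [114,118): 4 bp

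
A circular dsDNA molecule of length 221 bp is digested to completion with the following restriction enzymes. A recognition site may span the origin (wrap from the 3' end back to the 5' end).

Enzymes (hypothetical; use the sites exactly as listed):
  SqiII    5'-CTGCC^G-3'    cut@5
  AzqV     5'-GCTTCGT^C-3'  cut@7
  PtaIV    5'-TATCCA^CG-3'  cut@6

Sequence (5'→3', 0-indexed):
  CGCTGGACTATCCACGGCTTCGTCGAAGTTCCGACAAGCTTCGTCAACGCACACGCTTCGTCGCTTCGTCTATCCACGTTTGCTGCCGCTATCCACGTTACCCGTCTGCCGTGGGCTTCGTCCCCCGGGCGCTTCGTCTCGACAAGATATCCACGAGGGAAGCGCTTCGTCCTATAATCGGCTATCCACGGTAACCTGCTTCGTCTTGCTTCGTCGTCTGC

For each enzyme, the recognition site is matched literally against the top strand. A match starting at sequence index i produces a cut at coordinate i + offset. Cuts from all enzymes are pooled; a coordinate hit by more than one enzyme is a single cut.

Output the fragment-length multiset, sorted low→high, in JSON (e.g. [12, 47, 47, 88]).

[7,8,8,8,9,10,11,11,13,15,16,16,16,17,17,18,21]

Per-enzyme occurrences:
  SqiII CTGCCG/5: at [82, 105, 217] ⇒ [1, 87, 110]
  AzqV GCTTCGTC/7: at [16, 37, 54, 62, 114, 130, 163, 197, 207] ⇒ [23, 44, 61, 69, 121, 137, 170, 204, 214]
  PtaIV TATCCACG/6: at [8, 70, 89, 147, 182] ⇒ [14, 76, 95, 153, 188]

All cut coordinates (distinct, sorted): [1, 14, 23, 44, 61, 69, 76, 87, 95, 110, 121, 137, 153, 170, 188, 204, 214]

Fragment lengths:
  1→14: 13 bp
  14→23: 9 bp
  23→44: 21 bp
  44→61: 17 bp
  61→69: 8 bp
  69→76: 7 bp
  76→87: 11 bp
  87→95: 8 bp
  95→110: 15 bp
  110→121: 11 bp
  121→137: 16 bp
  137→153: 16 bp
  153→170: 17 bp
  170→188: 18 bp
  188→204: 16 bp
  204→214: 10 bp
  214→1 (wrap): 221-214+1 = 8 bp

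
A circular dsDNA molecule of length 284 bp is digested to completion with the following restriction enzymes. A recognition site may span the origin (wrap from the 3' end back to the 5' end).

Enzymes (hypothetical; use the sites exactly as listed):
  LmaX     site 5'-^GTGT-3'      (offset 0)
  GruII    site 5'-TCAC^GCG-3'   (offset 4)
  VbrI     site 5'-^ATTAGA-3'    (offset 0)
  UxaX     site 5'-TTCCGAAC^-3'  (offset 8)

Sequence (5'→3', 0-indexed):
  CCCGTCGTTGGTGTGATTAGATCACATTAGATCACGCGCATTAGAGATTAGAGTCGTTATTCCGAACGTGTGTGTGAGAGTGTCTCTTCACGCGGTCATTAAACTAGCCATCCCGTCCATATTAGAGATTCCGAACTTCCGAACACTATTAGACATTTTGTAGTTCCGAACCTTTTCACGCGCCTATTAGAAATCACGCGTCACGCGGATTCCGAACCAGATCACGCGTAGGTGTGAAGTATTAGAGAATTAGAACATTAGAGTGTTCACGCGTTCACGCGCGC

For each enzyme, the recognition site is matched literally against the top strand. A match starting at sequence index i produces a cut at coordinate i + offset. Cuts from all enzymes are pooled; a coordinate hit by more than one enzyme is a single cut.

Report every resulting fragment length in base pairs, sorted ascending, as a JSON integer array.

Scan for sites:
  LmaX GTGT/0: at [10, 67, 69, 71, 79, 231, 262] ⇒ [10, 67, 69, 71, 79, 231, 262]
  GruII TCACGCG/4: at [31, 87, 175, 193, 200, 221, 266, 274] ⇒ [35, 91, 179, 197, 204, 225, 270, 278]
  VbrI ATTAGA/0: at [15, 25, 39, 46, 120, 147, 185, 240, 248, 256] ⇒ [15, 25, 39, 46, 120, 147, 185, 240, 248, 256]
  UxaX TTCCGAAC/8: at [59, 128, 136, 163, 209] ⇒ [67, 136, 144, 171, 217]

All cut coordinates (distinct, sorted): [10, 15, 25, 35, 39, 46, 67, 69, 71, 79, 91, 120, 136, 144, 147, 171, 179, 185, 197, 204, 217, 225, 231, 240, 248, 256, 262, 270, 278]

Fragments:
  10→15: 5 bp
  15→25: 10 bp
  25→35: 10 bp
  35→39: 4 bp
  39→46: 7 bp
  46→67: 21 bp
  67→69: 2 bp
  69→71: 2 bp
  71→79: 8 bp
  79→91: 12 bp
  91→120: 29 bp
  120→136: 16 bp
  136→144: 8 bp
  144→147: 3 bp
  147→171: 24 bp
  171→179: 8 bp
  179→185: 6 bp
  185→197: 12 bp
  197→204: 7 bp
  204→217: 13 bp
  217→225: 8 bp
  225→231: 6 bp
  231→240: 9 bp
  240→248: 8 bp
  248→256: 8 bp
  256→262: 6 bp
  262→270: 8 bp
  270→278: 8 bp
  278→10 (wrap): 284-278+10 = 16 bp

[2,2,3,4,5,6,6,6,7,7,8,8,8,8,8,8,8,8,9,10,10,12,12,13,16,16,21,24,29]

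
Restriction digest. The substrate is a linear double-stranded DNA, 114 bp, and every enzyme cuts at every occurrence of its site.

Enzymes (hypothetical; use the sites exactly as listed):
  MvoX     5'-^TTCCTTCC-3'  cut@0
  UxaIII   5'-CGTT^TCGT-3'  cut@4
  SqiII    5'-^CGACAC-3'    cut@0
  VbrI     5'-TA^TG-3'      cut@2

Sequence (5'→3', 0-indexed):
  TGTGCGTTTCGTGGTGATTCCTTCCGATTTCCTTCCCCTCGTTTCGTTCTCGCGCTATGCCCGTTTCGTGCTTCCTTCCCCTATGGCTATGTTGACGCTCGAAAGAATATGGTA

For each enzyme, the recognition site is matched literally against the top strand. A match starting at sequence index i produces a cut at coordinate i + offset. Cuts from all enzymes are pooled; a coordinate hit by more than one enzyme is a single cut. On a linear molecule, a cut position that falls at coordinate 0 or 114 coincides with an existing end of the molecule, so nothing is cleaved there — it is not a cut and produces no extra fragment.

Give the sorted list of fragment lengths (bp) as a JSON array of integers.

Site scan:
  MvoX TTCCTTCC/0: at [17, 28, 71] ⇒ [17, 28, 71]
  UxaIII CGTTTCGT/4: at [4, 39, 61] ⇒ [8, 43, 65]
  SqiII (CGACAC, off=0): no sites
  VbrI TATG/2: at [55, 81, 87, 107] ⇒ [57, 83, 89, 109]

All cut coordinates (distinct, sorted): [8, 17, 28, 43, 57, 65, 71, 83, 89, 109]

Fragment lengths:
  [0,8): 8 bp
  [8,17): 9 bp
  [17,28): 11 bp
  [28,43): 15 bp
  [43,57): 14 bp
  [57,65): 8 bp
  [65,71): 6 bp
  [71,83): 12 bp
  [83,89): 6 bp
  [89,109): 20 bp
  [109,114): 5 bp

[5,6,6,8,8,9,11,12,14,15,20]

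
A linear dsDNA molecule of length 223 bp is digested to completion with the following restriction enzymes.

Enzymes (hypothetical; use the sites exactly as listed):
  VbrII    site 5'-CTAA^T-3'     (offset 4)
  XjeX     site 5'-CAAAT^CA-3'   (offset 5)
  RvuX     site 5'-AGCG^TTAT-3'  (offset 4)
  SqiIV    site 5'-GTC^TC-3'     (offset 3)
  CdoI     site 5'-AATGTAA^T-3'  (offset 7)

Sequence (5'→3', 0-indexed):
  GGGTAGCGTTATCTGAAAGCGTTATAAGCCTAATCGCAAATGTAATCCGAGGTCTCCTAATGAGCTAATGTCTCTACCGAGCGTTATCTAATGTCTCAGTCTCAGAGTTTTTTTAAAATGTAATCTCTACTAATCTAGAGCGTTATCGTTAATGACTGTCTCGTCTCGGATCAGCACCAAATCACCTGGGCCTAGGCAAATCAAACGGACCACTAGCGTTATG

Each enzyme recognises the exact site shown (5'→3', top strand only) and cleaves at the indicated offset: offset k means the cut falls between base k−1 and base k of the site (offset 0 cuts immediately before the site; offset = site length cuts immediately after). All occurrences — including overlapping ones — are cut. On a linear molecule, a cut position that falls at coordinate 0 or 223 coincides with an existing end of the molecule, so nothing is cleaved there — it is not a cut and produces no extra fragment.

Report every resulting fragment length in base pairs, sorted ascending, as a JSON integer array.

Site scan:
  VbrII CTAAT/4: at [29, 56, 64, 87, 129] ⇒ [33, 60, 68, 91, 133]
  XjeX CAAATCA/5: at [177, 196] ⇒ [182, 201]
  RvuX AGCGTTAT/4: at [4, 17, 79, 138, 214] ⇒ [8, 21, 83, 142, 218]
  SqiIV GTCTC/3: at [51, 69, 92, 98, 157, 162] ⇒ [54, 72, 95, 101, 160, 165]
  CdoI AATGTAAT/7: at [38, 116] ⇒ [45, 123]

Pooled cuts: [8, 21, 33, 45, 54, 60, 68, 72, 83, 91, 95, 101, 123, 133, 142, 160, 165, 182, 201, 218]

Fragment lengths:
  [0,8): 8 bp
  [8,21): 13 bp
  [21,33): 12 bp
  [33,45): 12 bp
  [45,54): 9 bp
  [54,60): 6 bp
  [60,68): 8 bp
  [68,72): 4 bp
  [72,83): 11 bp
  [83,91): 8 bp
  [91,95): 4 bp
  [95,101): 6 bp
  [101,123): 22 bp
  [123,133): 10 bp
  [133,142): 9 bp
  [142,160): 18 bp
  [160,165): 5 bp
  [165,182): 17 bp
  [182,201): 19 bp
  [201,218): 17 bp
  [218,223): 5 bp

[4,4,5,5,6,6,8,8,8,9,9,10,11,12,12,13,17,17,18,19,22]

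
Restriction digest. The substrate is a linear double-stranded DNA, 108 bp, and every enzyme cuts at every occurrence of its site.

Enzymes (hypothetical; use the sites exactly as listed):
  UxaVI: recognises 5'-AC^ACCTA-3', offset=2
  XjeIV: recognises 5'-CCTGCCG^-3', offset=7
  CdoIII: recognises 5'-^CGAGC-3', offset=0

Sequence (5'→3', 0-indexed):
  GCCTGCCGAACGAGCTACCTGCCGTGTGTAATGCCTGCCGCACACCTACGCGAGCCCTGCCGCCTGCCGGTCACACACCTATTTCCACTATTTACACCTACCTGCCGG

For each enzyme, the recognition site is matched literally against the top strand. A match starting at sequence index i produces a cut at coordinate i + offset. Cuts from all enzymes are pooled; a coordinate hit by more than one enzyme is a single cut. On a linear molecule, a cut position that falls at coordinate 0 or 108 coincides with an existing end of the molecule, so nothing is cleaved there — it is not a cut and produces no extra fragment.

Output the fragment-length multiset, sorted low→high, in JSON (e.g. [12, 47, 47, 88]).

[1,2,3,7,7,7,8,12,12,14,16,19]

Site scan:
  UxaVI ACACCTA/2: at [41, 74, 93] ⇒ [43, 76, 95]
  XjeIV CCTGCCG/7: at [1, 17, 33, 55, 62, 100] ⇒ [8, 24, 40, 62, 69, 107]
  CdoIII CGAGC/0: at [10, 50] ⇒ [10, 50]

All cut coordinates (distinct, sorted): [8, 10, 24, 40, 43, 50, 62, 69, 76, 95, 107]

Fragments:
  [0,8): 8 bp
  [8,10): 2 bp
  [10,24): 14 bp
  [24,40): 16 bp
  [40,43): 3 bp
  [43,50): 7 bp
  [50,62): 12 bp
  [62,69): 7 bp
  [69,76): 7 bp
  [76,95): 19 bp
  [95,107): 12 bp
  [107,108): 1 bp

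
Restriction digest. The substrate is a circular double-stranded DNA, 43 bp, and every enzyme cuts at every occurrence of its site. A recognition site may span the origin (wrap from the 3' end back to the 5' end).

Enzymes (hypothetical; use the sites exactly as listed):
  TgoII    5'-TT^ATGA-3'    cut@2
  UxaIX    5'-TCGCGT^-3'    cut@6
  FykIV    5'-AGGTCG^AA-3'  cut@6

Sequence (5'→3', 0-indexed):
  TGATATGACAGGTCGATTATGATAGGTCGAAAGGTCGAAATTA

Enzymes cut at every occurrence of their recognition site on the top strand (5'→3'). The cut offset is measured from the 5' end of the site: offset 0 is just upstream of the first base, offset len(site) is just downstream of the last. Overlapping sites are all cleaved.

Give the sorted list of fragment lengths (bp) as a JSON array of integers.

[5,8,11,19]

Scan for sites:
  TgoII (TTATGA, off=2): starts [16, 40] → cuts [18, 42]
  UxaIX (TCGCGT, off=6): no sites
  FykIV (AGGTCGAA, off=6): starts [23, 31] → cuts [29, 37]

Pooled cuts: [18, 29, 37, 42]

Fragments:
  18→29: 11 bp
  29→37: 8 bp
  37→42: 5 bp
  42→18 (wrap): 43-42+18 = 19 bp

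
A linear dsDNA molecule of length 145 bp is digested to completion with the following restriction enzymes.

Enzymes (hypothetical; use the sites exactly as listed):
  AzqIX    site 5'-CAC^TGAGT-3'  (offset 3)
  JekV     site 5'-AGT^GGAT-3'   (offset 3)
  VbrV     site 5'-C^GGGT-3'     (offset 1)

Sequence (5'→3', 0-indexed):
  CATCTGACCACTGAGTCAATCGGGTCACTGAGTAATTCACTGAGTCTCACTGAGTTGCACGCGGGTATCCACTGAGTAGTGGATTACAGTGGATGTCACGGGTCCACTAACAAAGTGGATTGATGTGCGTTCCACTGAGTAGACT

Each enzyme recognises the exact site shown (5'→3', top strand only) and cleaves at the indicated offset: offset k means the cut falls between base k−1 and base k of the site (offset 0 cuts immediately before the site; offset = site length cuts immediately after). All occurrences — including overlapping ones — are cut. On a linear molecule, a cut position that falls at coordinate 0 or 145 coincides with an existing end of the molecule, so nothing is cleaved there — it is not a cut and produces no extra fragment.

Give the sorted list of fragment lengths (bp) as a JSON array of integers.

[7,8,9,10,10,10,10,10,11,12,12,17,19]

Site scan:
  AzqIX CACTGAGT/3: at [8, 25, 37, 47, 69, 132] ⇒ [11, 28, 40, 50, 72, 135]
  JekV AGTGGAT/3: at [77, 87, 113] ⇒ [80, 90, 116]
  VbrV CGGGT/1: at [20, 61, 98] ⇒ [21, 62, 99]

All cut coordinates (distinct, sorted): [11, 21, 28, 40, 50, 62, 72, 80, 90, 99, 116, 135]

Fragments:
  [0,11): 11 bp
  [11,21): 10 bp
  [21,28): 7 bp
  [28,40): 12 bp
  [40,50): 10 bp
  [50,62): 12 bp
  [62,72): 10 bp
  [72,80): 8 bp
  [80,90): 10 bp
  [90,99): 9 bp
  [99,116): 17 bp
  [116,135): 19 bp
  [135,145): 10 bp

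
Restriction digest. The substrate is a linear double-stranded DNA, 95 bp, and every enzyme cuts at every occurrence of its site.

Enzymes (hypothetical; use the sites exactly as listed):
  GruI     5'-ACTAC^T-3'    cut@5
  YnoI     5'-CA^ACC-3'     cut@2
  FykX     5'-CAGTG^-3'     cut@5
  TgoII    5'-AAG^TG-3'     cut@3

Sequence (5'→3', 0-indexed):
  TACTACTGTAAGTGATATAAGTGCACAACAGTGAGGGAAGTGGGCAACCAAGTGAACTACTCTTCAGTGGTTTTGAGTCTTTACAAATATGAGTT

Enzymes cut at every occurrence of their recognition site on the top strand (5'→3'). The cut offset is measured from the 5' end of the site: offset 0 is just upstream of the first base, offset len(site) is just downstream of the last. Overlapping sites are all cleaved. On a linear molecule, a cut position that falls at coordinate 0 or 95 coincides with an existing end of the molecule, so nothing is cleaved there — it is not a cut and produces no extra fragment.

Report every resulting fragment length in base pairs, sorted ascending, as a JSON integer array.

Per-enzyme occurrences:
  GruI ACTACT/5: at [1, 55] ⇒ [6, 60]
  YnoI CAACC/2: at [44] ⇒ [46]
  FykX CAGTG/5: at [28, 64] ⇒ [33, 69]
  TgoII AAGTG/3: at [9, 18, 37, 49] ⇒ [12, 21, 40, 52]

Pooled cuts: [6, 12, 21, 33, 40, 46, 52, 60, 69]

Fragments:
  [0,6): 6 bp
  [6,12): 6 bp
  [12,21): 9 bp
  [21,33): 12 bp
  [33,40): 7 bp
  [40,46): 6 bp
  [46,52): 6 bp
  [52,60): 8 bp
  [60,69): 9 bp
  [69,95): 26 bp

[6,6,6,6,7,8,9,9,12,26]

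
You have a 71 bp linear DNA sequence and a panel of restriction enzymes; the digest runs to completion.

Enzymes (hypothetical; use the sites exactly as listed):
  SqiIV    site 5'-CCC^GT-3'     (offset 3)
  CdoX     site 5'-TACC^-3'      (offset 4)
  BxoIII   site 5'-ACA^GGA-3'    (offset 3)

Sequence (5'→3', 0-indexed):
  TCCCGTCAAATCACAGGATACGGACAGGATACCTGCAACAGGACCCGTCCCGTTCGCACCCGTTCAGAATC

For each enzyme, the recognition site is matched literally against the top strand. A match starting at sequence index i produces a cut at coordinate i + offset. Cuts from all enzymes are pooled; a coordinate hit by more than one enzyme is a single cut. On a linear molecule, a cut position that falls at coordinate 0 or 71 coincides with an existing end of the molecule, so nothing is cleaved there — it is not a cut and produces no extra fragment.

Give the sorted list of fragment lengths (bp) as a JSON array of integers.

Per-enzyme occurrences:
  SqiIV CCCGT/3: at [1, 43, 48, 58] ⇒ [4, 46, 51, 61]
  CdoX TACC/4: at [29] ⇒ [33]
  BxoIII ACAGGA/3: at [12, 23, 37] ⇒ [15, 26, 40]

All cut coordinates (distinct, sorted): [4, 15, 26, 33, 40, 46, 51, 61]

Fragment lengths:
  [0,4): 4 bp
  [4,15): 11 bp
  [15,26): 11 bp
  [26,33): 7 bp
  [33,40): 7 bp
  [40,46): 6 bp
  [46,51): 5 bp
  [51,61): 10 bp
  [61,71): 10 bp

[4,5,6,7,7,10,10,11,11]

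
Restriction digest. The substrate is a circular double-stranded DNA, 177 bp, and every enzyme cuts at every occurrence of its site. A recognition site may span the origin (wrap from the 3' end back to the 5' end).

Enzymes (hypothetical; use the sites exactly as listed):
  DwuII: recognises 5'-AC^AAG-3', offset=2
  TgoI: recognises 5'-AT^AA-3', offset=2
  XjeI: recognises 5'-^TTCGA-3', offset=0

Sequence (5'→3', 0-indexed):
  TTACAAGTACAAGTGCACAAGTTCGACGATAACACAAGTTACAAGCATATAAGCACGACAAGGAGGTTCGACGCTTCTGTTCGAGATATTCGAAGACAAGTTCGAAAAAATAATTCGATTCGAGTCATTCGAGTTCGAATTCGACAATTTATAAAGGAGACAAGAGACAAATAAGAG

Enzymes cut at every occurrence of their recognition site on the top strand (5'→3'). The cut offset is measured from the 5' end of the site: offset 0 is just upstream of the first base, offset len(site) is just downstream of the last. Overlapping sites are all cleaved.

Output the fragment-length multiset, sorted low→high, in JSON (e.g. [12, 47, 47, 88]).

[2,3,3,5,5,6,6,6,7,7,8,8,9,9,9,9,9,9,9,11,11,13,13]

Per-enzyme occurrences:
  DwuII ACAAG/2: at [2, 8, 16, 33, 40, 57, 95, 159] ⇒ [4, 10, 18, 35, 42, 59, 97, 161]
  TgoI ATAA/2: at [28, 48, 109, 150, 170] ⇒ [30, 50, 111, 152, 172]
  XjeI TTCGA/0: at [21, 66, 79, 88, 100, 113, 118, 127, 133, 139] ⇒ [21, 66, 79, 88, 100, 113, 118, 127, 133, 139]

Pooled cuts: [4, 10, 18, 21, 30, 35, 42, 50, 59, 66, 79, 88, 97, 100, 111, 113, 118, 127, 133, 139, 152, 161, 172]

Fragment lengths:
  4→10: 6 bp
  10→18: 8 bp
  18→21: 3 bp
  21→30: 9 bp
  30→35: 5 bp
  35→42: 7 bp
  42→50: 8 bp
  50→59: 9 bp
  59→66: 7 bp
  66→79: 13 bp
  79→88: 9 bp
  88→97: 9 bp
  97→100: 3 bp
  100→111: 11 bp
  111→113: 2 bp
  113→118: 5 bp
  118→127: 9 bp
  127→133: 6 bp
  133→139: 6 bp
  139→152: 13 bp
  152→161: 9 bp
  161→172: 11 bp
  172→4 (wrap): 177-172+4 = 9 bp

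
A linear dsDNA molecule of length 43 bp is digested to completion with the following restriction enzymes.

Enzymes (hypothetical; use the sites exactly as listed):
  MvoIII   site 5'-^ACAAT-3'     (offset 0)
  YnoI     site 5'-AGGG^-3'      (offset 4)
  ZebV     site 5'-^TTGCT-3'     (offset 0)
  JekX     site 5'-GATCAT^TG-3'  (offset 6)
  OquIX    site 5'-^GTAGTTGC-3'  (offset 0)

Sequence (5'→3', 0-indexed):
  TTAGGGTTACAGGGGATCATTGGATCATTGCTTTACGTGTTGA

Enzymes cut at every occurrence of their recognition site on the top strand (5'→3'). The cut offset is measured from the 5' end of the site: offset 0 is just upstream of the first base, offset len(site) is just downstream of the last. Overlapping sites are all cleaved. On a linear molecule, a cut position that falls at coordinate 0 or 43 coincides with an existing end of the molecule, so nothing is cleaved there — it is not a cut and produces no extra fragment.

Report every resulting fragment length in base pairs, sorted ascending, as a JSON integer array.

Site scan:
  MvoIII (ACAAT, off=0): no sites
  YnoI (AGGG, off=4): starts [2, 10] → cuts [6, 14]
  ZebV (TTGCT, off=0): starts [27] → cuts [27]
  JekX (GATCATTG, off=6): starts [14, 22] → cuts [20, 28]
  OquIX (GTAGTTGC, off=0): no sites

Pooled cuts: [6, 14, 20, 27, 28]

Fragment lengths:
  [0,6): 6 bp
  [6,14): 8 bp
  [14,20): 6 bp
  [20,27): 7 bp
  [27,28): 1 bp
  [28,43): 15 bp

[1,6,6,7,8,15]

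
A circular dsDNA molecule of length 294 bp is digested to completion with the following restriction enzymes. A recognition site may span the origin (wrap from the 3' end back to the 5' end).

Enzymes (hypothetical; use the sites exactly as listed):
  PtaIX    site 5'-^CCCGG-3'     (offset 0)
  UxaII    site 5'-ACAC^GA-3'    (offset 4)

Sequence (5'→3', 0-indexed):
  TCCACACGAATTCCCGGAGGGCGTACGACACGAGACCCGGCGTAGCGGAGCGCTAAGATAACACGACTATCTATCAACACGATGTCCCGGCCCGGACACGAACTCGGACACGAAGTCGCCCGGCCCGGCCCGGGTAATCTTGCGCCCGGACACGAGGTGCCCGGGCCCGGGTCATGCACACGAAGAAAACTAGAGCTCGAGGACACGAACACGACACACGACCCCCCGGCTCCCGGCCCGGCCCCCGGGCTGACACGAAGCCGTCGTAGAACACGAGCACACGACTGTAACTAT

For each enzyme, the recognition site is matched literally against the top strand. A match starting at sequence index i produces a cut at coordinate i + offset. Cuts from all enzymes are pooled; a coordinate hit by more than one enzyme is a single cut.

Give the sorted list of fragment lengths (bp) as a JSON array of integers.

[4,5,5,5,5,5,5,5,6,6,6,7,7,7,7,8,9,9,12,13,16,16,16,18,19,19,25,29]

Per-enzyme occurrences:
  PtaIX CCCGG/0: at [12, 35, 85, 90, 118, 123, 128, 144, 159, 165, 224, 231, 236, 243] ⇒ [12, 35, 85, 90, 118, 123, 128, 144, 159, 165, 224, 231, 236, 243]
  UxaII ACACGA/4: at [3, 27, 60, 76, 95, 107, 149, 177, 202, 208, 215, 252, 270, 278] ⇒ [7, 31, 64, 80, 99, 111, 153, 181, 206, 212, 219, 256, 274, 282]

All cut coordinates (distinct, sorted): [7, 12, 31, 35, 64, 80, 85, 90, 99, 111, 118, 123, 128, 144, 153, 159, 165, 181, 206, 212, 219, 224, 231, 236, 243, 256, 274, 282]

Fragment lengths:
  7→12: 5 bp
  12→31: 19 bp
  31→35: 4 bp
  35→64: 29 bp
  64→80: 16 bp
  80→85: 5 bp
  85→90: 5 bp
  90→99: 9 bp
  99→111: 12 bp
  111→118: 7 bp
  118→123: 5 bp
  123→128: 5 bp
  128→144: 16 bp
  144→153: 9 bp
  153→159: 6 bp
  159→165: 6 bp
  165→181: 16 bp
  181→206: 25 bp
  206→212: 6 bp
  212→219: 7 bp
  219→224: 5 bp
  224→231: 7 bp
  231→236: 5 bp
  236→243: 7 bp
  243→256: 13 bp
  256→274: 18 bp
  274→282: 8 bp
  282→7 (wrap): 294-282+7 = 19 bp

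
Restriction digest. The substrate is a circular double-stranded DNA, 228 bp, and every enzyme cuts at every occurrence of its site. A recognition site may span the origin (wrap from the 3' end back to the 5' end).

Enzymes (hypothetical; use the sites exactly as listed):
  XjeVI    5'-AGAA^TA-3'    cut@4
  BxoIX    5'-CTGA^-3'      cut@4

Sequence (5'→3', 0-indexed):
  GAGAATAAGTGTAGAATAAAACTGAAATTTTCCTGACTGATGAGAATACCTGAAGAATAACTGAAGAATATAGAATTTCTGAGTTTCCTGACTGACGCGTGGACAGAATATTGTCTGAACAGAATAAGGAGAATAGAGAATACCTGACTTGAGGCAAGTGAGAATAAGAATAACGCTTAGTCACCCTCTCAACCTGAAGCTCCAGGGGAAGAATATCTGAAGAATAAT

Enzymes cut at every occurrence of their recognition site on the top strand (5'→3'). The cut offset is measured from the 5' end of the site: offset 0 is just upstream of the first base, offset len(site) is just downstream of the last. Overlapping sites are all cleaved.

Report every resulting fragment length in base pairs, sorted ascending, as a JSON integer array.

Scan for sites:
  XjeVI AGAATA/4: at [1, 12, 42, 53, 64, 104, 120, 129, 136, 160, 166, 209, 220] ⇒ [5, 16, 46, 57, 68, 108, 124, 133, 140, 164, 170, 213, 224]
  BxoIX CTGA/4: at [21, 32, 36, 49, 60, 78, 87, 91, 114, 143, 193, 216] ⇒ [25, 36, 40, 53, 64, 82, 91, 95, 118, 147, 197, 220]

Pooled cuts: [5, 16, 25, 36, 40, 46, 53, 57, 64, 68, 82, 91, 95, 108, 118, 124, 133, 140, 147, 164, 170, 197, 213, 220, 224]

Fragments:
  5→16: 11 bp
  16→25: 9 bp
  25→36: 11 bp
  36→40: 4 bp
  40→46: 6 bp
  46→53: 7 bp
  53→57: 4 bp
  57→64: 7 bp
  64→68: 4 bp
  68→82: 14 bp
  82→91: 9 bp
  91→95: 4 bp
  95→108: 13 bp
  108→118: 10 bp
  118→124: 6 bp
  124→133: 9 bp
  133→140: 7 bp
  140→147: 7 bp
  147→164: 17 bp
  164→170: 6 bp
  170→197: 27 bp
  197→213: 16 bp
  213→220: 7 bp
  220→224: 4 bp
  224→5 (wrap): 228-224+5 = 9 bp

[4,4,4,4,4,6,6,6,7,7,7,7,7,9,9,9,9,10,11,11,13,14,16,17,27]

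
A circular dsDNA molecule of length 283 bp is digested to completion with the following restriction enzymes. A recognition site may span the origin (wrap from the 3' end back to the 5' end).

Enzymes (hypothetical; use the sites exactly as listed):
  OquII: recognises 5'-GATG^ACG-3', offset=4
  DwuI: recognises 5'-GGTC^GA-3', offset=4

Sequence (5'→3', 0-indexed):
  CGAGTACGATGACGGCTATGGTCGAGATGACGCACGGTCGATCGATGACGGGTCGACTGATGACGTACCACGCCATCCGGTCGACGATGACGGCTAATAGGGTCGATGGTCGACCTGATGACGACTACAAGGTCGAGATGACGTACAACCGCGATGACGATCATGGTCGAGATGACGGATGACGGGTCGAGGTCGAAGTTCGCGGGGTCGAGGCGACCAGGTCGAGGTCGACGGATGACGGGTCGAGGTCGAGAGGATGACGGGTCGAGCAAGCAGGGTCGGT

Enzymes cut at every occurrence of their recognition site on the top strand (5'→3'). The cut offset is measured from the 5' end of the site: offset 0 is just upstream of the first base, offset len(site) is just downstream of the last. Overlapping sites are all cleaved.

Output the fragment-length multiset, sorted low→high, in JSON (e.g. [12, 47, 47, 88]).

[6,6,6,6,6,6,7,7,7,7,7,7,7,8,8,8,9,9,10,10,12,12,14,14,15,15,16,18,20]

Scan for sites:
  OquII (GATGACG, off=4): starts [7, 25, 43, 58, 85, 116, 136, 152, 170, 177, 233, 255] → cuts [11, 29, 47, 62, 89, 120, 140, 156, 174, 181, 237, 259]
  DwuI (GGTCGA, off=4): starts [19, 35, 50, 78, 100, 107, 130, 164, 184, 190, 205, 219, 225, 240, 246, 262, 280] → cuts [1, 23, 39, 54, 82, 104, 111, 134, 168, 188, 194, 209, 223, 229, 244, 250, 266]

Pooled cuts: [1, 11, 23, 29, 39, 47, 54, 62, 82, 89, 104, 111, 120, 134, 140, 156, 168, 174, 181, 188, 194, 209, 223, 229, 237, 244, 250, 259, 266]

Fragments:
  1→11: 10 bp
  11→23: 12 bp
  23→29: 6 bp
  29→39: 10 bp
  39→47: 8 bp
  47→54: 7 bp
  54→62: 8 bp
  62→82: 20 bp
  82→89: 7 bp
  89→104: 15 bp
  104→111: 7 bp
  111→120: 9 bp
  120→134: 14 bp
  134→140: 6 bp
  140→156: 16 bp
  156→168: 12 bp
  168→174: 6 bp
  174→181: 7 bp
  181→188: 7 bp
  188→194: 6 bp
  194→209: 15 bp
  209→223: 14 bp
  223→229: 6 bp
  229→237: 8 bp
  237→244: 7 bp
  244→250: 6 bp
  250→259: 9 bp
  259→266: 7 bp
  266→1 (wrap): 283-266+1 = 18 bp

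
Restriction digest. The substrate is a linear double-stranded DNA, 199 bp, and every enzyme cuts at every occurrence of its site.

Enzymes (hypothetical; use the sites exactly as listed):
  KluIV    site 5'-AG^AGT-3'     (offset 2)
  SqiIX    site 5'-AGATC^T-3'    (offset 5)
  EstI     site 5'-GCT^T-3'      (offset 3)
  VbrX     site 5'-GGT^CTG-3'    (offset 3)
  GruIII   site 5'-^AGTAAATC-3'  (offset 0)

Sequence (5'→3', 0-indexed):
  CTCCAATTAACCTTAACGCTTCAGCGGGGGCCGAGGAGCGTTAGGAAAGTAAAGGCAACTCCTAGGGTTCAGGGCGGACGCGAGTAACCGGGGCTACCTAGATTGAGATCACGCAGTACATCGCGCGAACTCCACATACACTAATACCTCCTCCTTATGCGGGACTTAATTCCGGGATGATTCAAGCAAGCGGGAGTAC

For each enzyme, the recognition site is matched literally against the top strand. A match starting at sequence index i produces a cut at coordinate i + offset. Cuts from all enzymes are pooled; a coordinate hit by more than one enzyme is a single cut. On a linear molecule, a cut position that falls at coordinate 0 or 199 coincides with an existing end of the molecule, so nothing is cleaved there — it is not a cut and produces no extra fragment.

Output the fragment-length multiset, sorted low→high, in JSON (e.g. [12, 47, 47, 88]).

[20,179]

Scan for sites:
  KluIV (AGAGT, off=2): no sites
  SqiIX (AGATCT, off=5): no sites
  EstI GCTT/3: at [17] ⇒ [20]
  VbrX (GGTCTG, off=3): no sites
  GruIII (AGTAAATC, off=0): no sites

All cut coordinates (distinct, sorted): [20]

Fragment lengths:
  [0,20): 20 bp
  [20,199): 179 bp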